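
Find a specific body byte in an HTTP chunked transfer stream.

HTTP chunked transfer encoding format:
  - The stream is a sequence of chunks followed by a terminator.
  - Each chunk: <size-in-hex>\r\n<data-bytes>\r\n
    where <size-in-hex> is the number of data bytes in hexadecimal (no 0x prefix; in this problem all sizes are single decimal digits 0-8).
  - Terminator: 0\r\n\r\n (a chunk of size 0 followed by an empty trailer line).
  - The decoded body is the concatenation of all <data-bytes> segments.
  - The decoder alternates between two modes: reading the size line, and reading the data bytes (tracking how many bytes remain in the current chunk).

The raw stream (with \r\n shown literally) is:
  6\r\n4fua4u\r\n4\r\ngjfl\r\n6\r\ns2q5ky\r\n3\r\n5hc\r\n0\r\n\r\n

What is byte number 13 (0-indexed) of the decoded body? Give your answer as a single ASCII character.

Chunk 1: stream[0..1]='6' size=0x6=6, data at stream[3..9]='4fua4u' -> body[0..6], body so far='4fua4u'
Chunk 2: stream[11..12]='4' size=0x4=4, data at stream[14..18]='gjfl' -> body[6..10], body so far='4fua4ugjfl'
Chunk 3: stream[20..21]='6' size=0x6=6, data at stream[23..29]='s2q5ky' -> body[10..16], body so far='4fua4ugjfls2q5ky'
Chunk 4: stream[31..32]='3' size=0x3=3, data at stream[34..37]='5hc' -> body[16..19], body so far='4fua4ugjfls2q5ky5hc'
Chunk 5: stream[39..40]='0' size=0 (terminator). Final body='4fua4ugjfls2q5ky5hc' (19 bytes)
Body byte 13 = '5'

Answer: 5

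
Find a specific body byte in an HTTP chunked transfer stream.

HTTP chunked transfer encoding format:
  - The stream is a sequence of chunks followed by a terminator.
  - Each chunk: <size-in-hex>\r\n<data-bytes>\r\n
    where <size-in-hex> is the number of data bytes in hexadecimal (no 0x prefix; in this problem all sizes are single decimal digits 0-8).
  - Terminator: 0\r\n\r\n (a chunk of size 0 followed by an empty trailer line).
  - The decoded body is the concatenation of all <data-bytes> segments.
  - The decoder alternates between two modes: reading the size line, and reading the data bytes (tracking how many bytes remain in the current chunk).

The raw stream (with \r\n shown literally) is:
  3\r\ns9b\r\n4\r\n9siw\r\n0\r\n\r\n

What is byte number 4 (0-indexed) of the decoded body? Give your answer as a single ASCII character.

Answer: s

Derivation:
Chunk 1: stream[0..1]='3' size=0x3=3, data at stream[3..6]='s9b' -> body[0..3], body so far='s9b'
Chunk 2: stream[8..9]='4' size=0x4=4, data at stream[11..15]='9siw' -> body[3..7], body so far='s9b9siw'
Chunk 3: stream[17..18]='0' size=0 (terminator). Final body='s9b9siw' (7 bytes)
Body byte 4 = 's'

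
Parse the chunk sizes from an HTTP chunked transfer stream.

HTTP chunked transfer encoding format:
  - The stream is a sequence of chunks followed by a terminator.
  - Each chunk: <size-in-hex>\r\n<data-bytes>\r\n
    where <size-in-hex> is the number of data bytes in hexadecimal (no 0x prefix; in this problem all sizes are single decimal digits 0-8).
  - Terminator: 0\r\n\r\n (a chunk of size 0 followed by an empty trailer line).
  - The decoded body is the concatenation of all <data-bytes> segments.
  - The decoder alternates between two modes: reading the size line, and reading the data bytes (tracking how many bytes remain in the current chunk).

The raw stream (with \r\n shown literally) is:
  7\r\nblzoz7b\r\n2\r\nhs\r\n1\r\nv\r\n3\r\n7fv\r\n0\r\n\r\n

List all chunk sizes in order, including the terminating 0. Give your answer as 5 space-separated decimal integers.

Answer: 7 2 1 3 0

Derivation:
Chunk 1: stream[0..1]='7' size=0x7=7, data at stream[3..10]='blzoz7b' -> body[0..7], body so far='blzoz7b'
Chunk 2: stream[12..13]='2' size=0x2=2, data at stream[15..17]='hs' -> body[7..9], body so far='blzoz7bhs'
Chunk 3: stream[19..20]='1' size=0x1=1, data at stream[22..23]='v' -> body[9..10], body so far='blzoz7bhsv'
Chunk 4: stream[25..26]='3' size=0x3=3, data at stream[28..31]='7fv' -> body[10..13], body so far='blzoz7bhsv7fv'
Chunk 5: stream[33..34]='0' size=0 (terminator). Final body='blzoz7bhsv7fv' (13 bytes)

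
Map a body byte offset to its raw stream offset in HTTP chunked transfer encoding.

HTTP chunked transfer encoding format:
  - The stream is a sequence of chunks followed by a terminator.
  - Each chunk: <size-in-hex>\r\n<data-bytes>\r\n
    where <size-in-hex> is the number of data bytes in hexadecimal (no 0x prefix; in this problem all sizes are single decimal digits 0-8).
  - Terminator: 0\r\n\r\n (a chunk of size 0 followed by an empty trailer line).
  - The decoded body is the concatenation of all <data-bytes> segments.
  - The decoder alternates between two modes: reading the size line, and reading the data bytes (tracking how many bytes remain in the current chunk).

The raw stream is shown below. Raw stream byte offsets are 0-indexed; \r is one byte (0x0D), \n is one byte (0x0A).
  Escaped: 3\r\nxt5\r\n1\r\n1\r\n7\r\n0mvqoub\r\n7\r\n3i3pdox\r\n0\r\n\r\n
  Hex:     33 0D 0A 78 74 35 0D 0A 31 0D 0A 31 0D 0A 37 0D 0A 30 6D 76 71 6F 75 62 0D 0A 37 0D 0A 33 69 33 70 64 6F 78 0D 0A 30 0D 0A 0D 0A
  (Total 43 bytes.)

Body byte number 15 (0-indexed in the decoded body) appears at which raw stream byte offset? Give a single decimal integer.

Chunk 1: stream[0..1]='3' size=0x3=3, data at stream[3..6]='xt5' -> body[0..3], body so far='xt5'
Chunk 2: stream[8..9]='1' size=0x1=1, data at stream[11..12]='1' -> body[3..4], body so far='xt51'
Chunk 3: stream[14..15]='7' size=0x7=7, data at stream[17..24]='0mvqoub' -> body[4..11], body so far='xt510mvqoub'
Chunk 4: stream[26..27]='7' size=0x7=7, data at stream[29..36]='3i3pdox' -> body[11..18], body so far='xt510mvqoub3i3pdox'
Chunk 5: stream[38..39]='0' size=0 (terminator). Final body='xt510mvqoub3i3pdox' (18 bytes)
Body byte 15 at stream offset 33

Answer: 33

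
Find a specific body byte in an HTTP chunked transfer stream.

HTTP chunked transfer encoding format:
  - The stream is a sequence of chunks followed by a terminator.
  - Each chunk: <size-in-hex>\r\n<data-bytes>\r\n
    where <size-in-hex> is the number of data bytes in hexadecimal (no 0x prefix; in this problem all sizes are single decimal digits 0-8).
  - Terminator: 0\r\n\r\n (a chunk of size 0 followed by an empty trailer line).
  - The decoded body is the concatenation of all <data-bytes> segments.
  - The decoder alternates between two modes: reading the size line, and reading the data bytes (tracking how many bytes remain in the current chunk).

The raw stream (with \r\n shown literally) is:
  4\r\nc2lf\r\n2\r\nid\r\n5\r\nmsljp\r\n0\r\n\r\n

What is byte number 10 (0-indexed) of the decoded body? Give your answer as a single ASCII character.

Answer: p

Derivation:
Chunk 1: stream[0..1]='4' size=0x4=4, data at stream[3..7]='c2lf' -> body[0..4], body so far='c2lf'
Chunk 2: stream[9..10]='2' size=0x2=2, data at stream[12..14]='id' -> body[4..6], body so far='c2lfid'
Chunk 3: stream[16..17]='5' size=0x5=5, data at stream[19..24]='msljp' -> body[6..11], body so far='c2lfidmsljp'
Chunk 4: stream[26..27]='0' size=0 (terminator). Final body='c2lfidmsljp' (11 bytes)
Body byte 10 = 'p'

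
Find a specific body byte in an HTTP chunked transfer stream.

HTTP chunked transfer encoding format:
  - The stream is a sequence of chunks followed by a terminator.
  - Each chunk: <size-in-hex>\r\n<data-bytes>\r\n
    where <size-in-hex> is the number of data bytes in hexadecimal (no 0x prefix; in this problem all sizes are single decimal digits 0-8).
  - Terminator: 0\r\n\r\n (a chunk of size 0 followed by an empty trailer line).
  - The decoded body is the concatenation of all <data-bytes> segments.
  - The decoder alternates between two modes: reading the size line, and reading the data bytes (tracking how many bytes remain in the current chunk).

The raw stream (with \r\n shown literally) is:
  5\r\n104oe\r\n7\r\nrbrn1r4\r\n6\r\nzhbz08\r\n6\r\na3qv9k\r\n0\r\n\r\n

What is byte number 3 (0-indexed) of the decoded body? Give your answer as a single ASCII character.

Answer: o

Derivation:
Chunk 1: stream[0..1]='5' size=0x5=5, data at stream[3..8]='104oe' -> body[0..5], body so far='104oe'
Chunk 2: stream[10..11]='7' size=0x7=7, data at stream[13..20]='rbrn1r4' -> body[5..12], body so far='104oerbrn1r4'
Chunk 3: stream[22..23]='6' size=0x6=6, data at stream[25..31]='zhbz08' -> body[12..18], body so far='104oerbrn1r4zhbz08'
Chunk 4: stream[33..34]='6' size=0x6=6, data at stream[36..42]='a3qv9k' -> body[18..24], body so far='104oerbrn1r4zhbz08a3qv9k'
Chunk 5: stream[44..45]='0' size=0 (terminator). Final body='104oerbrn1r4zhbz08a3qv9k' (24 bytes)
Body byte 3 = 'o'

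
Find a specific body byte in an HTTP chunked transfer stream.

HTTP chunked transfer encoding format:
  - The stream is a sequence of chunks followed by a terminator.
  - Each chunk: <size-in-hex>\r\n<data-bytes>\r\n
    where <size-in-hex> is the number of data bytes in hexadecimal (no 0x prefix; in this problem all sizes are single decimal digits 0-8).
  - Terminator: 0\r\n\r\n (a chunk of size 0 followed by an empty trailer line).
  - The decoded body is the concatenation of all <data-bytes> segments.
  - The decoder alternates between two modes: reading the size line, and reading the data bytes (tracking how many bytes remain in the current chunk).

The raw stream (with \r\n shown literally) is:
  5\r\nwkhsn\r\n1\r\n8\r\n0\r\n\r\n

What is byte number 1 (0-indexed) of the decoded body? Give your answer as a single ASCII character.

Answer: k

Derivation:
Chunk 1: stream[0..1]='5' size=0x5=5, data at stream[3..8]='wkhsn' -> body[0..5], body so far='wkhsn'
Chunk 2: stream[10..11]='1' size=0x1=1, data at stream[13..14]='8' -> body[5..6], body so far='wkhsn8'
Chunk 3: stream[16..17]='0' size=0 (terminator). Final body='wkhsn8' (6 bytes)
Body byte 1 = 'k'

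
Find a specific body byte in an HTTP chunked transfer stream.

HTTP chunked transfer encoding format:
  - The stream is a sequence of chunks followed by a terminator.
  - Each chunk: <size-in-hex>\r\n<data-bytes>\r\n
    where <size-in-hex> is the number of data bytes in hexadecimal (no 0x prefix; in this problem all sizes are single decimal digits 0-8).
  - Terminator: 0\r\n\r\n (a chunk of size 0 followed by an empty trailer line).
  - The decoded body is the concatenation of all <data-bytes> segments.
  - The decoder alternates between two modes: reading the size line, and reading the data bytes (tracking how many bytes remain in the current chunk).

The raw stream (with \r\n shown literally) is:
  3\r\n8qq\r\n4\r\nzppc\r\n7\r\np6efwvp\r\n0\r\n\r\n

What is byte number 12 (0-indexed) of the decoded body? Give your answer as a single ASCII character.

Chunk 1: stream[0..1]='3' size=0x3=3, data at stream[3..6]='8qq' -> body[0..3], body so far='8qq'
Chunk 2: stream[8..9]='4' size=0x4=4, data at stream[11..15]='zppc' -> body[3..7], body so far='8qqzppc'
Chunk 3: stream[17..18]='7' size=0x7=7, data at stream[20..27]='p6efwvp' -> body[7..14], body so far='8qqzppcp6efwvp'
Chunk 4: stream[29..30]='0' size=0 (terminator). Final body='8qqzppcp6efwvp' (14 bytes)
Body byte 12 = 'v'

Answer: v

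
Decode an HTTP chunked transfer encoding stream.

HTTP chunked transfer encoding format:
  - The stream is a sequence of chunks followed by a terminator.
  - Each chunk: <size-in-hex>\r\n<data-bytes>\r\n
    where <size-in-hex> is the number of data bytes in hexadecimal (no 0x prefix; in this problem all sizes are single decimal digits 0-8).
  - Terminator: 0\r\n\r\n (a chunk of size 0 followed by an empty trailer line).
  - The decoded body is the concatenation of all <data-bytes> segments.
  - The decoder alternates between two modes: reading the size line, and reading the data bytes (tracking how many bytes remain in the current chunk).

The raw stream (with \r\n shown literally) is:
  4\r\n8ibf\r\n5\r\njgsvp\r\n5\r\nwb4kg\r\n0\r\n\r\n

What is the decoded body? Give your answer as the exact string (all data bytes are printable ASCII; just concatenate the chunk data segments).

Answer: 8ibfjgsvpwb4kg

Derivation:
Chunk 1: stream[0..1]='4' size=0x4=4, data at stream[3..7]='8ibf' -> body[0..4], body so far='8ibf'
Chunk 2: stream[9..10]='5' size=0x5=5, data at stream[12..17]='jgsvp' -> body[4..9], body so far='8ibfjgsvp'
Chunk 3: stream[19..20]='5' size=0x5=5, data at stream[22..27]='wb4kg' -> body[9..14], body so far='8ibfjgsvpwb4kg'
Chunk 4: stream[29..30]='0' size=0 (terminator). Final body='8ibfjgsvpwb4kg' (14 bytes)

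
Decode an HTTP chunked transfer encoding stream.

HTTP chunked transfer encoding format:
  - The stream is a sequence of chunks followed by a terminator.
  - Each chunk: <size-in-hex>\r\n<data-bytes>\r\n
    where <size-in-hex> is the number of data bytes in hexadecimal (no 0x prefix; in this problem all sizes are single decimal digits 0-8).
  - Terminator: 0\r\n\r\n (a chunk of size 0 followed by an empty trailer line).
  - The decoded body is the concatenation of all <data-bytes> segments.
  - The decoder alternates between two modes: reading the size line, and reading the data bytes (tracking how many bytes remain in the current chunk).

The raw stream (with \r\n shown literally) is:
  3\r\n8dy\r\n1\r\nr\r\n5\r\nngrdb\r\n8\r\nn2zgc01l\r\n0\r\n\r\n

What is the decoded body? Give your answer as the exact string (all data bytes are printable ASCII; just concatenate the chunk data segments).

Answer: 8dyrngrdbn2zgc01l

Derivation:
Chunk 1: stream[0..1]='3' size=0x3=3, data at stream[3..6]='8dy' -> body[0..3], body so far='8dy'
Chunk 2: stream[8..9]='1' size=0x1=1, data at stream[11..12]='r' -> body[3..4], body so far='8dyr'
Chunk 3: stream[14..15]='5' size=0x5=5, data at stream[17..22]='ngrdb' -> body[4..9], body so far='8dyrngrdb'
Chunk 4: stream[24..25]='8' size=0x8=8, data at stream[27..35]='n2zgc01l' -> body[9..17], body so far='8dyrngrdbn2zgc01l'
Chunk 5: stream[37..38]='0' size=0 (terminator). Final body='8dyrngrdbn2zgc01l' (17 bytes)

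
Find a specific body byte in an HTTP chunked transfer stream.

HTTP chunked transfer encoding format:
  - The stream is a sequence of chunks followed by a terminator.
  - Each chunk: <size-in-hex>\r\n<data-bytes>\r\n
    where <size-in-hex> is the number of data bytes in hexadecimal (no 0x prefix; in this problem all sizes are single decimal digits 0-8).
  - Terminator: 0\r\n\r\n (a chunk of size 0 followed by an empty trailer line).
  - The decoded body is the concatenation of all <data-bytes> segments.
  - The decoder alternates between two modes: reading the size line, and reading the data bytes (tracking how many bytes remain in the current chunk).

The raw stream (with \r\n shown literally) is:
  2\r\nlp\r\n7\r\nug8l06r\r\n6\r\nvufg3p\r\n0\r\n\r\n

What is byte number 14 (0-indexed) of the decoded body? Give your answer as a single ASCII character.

Answer: p

Derivation:
Chunk 1: stream[0..1]='2' size=0x2=2, data at stream[3..5]='lp' -> body[0..2], body so far='lp'
Chunk 2: stream[7..8]='7' size=0x7=7, data at stream[10..17]='ug8l06r' -> body[2..9], body so far='lpug8l06r'
Chunk 3: stream[19..20]='6' size=0x6=6, data at stream[22..28]='vufg3p' -> body[9..15], body so far='lpug8l06rvufg3p'
Chunk 4: stream[30..31]='0' size=0 (terminator). Final body='lpug8l06rvufg3p' (15 bytes)
Body byte 14 = 'p'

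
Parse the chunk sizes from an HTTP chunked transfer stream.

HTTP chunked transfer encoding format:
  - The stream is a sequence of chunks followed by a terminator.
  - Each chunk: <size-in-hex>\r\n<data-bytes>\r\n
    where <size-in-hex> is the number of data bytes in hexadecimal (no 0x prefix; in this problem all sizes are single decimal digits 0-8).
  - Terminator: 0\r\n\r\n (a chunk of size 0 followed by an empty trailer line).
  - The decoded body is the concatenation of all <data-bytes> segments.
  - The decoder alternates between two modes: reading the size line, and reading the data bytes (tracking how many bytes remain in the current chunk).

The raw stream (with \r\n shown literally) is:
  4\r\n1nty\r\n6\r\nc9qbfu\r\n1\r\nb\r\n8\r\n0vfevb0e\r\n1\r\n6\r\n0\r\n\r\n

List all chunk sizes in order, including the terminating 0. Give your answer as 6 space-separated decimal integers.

Answer: 4 6 1 8 1 0

Derivation:
Chunk 1: stream[0..1]='4' size=0x4=4, data at stream[3..7]='1nty' -> body[0..4], body so far='1nty'
Chunk 2: stream[9..10]='6' size=0x6=6, data at stream[12..18]='c9qbfu' -> body[4..10], body so far='1ntyc9qbfu'
Chunk 3: stream[20..21]='1' size=0x1=1, data at stream[23..24]='b' -> body[10..11], body so far='1ntyc9qbfub'
Chunk 4: stream[26..27]='8' size=0x8=8, data at stream[29..37]='0vfevb0e' -> body[11..19], body so far='1ntyc9qbfub0vfevb0e'
Chunk 5: stream[39..40]='1' size=0x1=1, data at stream[42..43]='6' -> body[19..20], body so far='1ntyc9qbfub0vfevb0e6'
Chunk 6: stream[45..46]='0' size=0 (terminator). Final body='1ntyc9qbfub0vfevb0e6' (20 bytes)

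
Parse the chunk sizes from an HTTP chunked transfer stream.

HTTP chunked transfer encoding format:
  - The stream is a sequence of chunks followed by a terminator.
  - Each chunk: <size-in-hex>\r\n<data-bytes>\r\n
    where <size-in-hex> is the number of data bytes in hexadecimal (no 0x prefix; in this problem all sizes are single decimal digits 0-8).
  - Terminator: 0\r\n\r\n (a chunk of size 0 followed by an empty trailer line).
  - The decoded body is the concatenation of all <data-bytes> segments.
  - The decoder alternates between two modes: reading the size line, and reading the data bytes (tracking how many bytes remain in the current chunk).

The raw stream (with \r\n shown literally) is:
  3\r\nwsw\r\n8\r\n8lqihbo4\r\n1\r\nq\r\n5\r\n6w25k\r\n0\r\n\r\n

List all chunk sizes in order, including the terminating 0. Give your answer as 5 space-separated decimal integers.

Answer: 3 8 1 5 0

Derivation:
Chunk 1: stream[0..1]='3' size=0x3=3, data at stream[3..6]='wsw' -> body[0..3], body so far='wsw'
Chunk 2: stream[8..9]='8' size=0x8=8, data at stream[11..19]='8lqihbo4' -> body[3..11], body so far='wsw8lqihbo4'
Chunk 3: stream[21..22]='1' size=0x1=1, data at stream[24..25]='q' -> body[11..12], body so far='wsw8lqihbo4q'
Chunk 4: stream[27..28]='5' size=0x5=5, data at stream[30..35]='6w25k' -> body[12..17], body so far='wsw8lqihbo4q6w25k'
Chunk 5: stream[37..38]='0' size=0 (terminator). Final body='wsw8lqihbo4q6w25k' (17 bytes)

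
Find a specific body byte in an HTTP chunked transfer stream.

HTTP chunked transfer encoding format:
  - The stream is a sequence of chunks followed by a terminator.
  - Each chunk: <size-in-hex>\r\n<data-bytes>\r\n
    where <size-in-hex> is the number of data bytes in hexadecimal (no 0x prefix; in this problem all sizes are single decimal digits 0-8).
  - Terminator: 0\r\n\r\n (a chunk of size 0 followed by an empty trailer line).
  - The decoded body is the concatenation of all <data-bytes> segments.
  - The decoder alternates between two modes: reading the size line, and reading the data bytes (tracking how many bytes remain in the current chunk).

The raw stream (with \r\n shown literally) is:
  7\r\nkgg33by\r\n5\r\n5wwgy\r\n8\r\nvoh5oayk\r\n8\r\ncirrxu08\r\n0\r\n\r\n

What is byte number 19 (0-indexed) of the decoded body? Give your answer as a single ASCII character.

Answer: k

Derivation:
Chunk 1: stream[0..1]='7' size=0x7=7, data at stream[3..10]='kgg33by' -> body[0..7], body so far='kgg33by'
Chunk 2: stream[12..13]='5' size=0x5=5, data at stream[15..20]='5wwgy' -> body[7..12], body so far='kgg33by5wwgy'
Chunk 3: stream[22..23]='8' size=0x8=8, data at stream[25..33]='voh5oayk' -> body[12..20], body so far='kgg33by5wwgyvoh5oayk'
Chunk 4: stream[35..36]='8' size=0x8=8, data at stream[38..46]='cirrxu08' -> body[20..28], body so far='kgg33by5wwgyvoh5oaykcirrxu08'
Chunk 5: stream[48..49]='0' size=0 (terminator). Final body='kgg33by5wwgyvoh5oaykcirrxu08' (28 bytes)
Body byte 19 = 'k'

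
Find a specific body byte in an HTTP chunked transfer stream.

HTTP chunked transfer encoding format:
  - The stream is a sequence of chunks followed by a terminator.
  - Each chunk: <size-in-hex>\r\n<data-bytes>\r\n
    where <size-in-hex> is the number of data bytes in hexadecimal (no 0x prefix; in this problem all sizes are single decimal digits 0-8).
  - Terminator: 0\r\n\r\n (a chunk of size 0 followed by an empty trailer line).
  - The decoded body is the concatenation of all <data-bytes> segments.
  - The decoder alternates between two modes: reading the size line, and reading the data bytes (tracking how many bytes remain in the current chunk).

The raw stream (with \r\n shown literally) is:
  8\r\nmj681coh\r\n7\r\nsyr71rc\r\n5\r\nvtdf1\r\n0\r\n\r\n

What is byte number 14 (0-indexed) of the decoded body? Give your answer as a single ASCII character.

Chunk 1: stream[0..1]='8' size=0x8=8, data at stream[3..11]='mj681coh' -> body[0..8], body so far='mj681coh'
Chunk 2: stream[13..14]='7' size=0x7=7, data at stream[16..23]='syr71rc' -> body[8..15], body so far='mj681cohsyr71rc'
Chunk 3: stream[25..26]='5' size=0x5=5, data at stream[28..33]='vtdf1' -> body[15..20], body so far='mj681cohsyr71rcvtdf1'
Chunk 4: stream[35..36]='0' size=0 (terminator). Final body='mj681cohsyr71rcvtdf1' (20 bytes)
Body byte 14 = 'c'

Answer: c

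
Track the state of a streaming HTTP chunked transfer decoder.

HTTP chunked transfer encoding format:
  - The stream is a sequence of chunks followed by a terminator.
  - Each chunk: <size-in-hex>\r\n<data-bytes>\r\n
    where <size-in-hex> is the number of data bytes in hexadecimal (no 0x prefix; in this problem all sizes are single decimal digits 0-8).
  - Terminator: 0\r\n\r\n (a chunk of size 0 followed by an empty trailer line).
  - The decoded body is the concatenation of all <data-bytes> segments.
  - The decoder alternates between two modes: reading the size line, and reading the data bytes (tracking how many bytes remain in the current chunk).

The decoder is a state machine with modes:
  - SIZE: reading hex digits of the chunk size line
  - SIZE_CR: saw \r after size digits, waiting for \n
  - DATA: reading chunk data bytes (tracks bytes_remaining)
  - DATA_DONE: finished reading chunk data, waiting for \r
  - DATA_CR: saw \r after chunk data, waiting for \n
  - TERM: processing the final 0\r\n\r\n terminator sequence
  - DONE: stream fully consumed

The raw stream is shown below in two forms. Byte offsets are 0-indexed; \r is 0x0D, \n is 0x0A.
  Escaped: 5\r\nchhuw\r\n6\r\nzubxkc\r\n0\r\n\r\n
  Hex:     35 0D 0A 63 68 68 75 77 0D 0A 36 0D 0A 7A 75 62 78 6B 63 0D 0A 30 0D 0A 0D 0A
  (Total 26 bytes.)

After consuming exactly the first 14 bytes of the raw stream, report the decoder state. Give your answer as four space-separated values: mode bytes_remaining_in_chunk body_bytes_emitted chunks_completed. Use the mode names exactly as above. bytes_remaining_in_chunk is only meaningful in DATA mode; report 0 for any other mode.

Byte 0 = '5': mode=SIZE remaining=0 emitted=0 chunks_done=0
Byte 1 = 0x0D: mode=SIZE_CR remaining=0 emitted=0 chunks_done=0
Byte 2 = 0x0A: mode=DATA remaining=5 emitted=0 chunks_done=0
Byte 3 = 'c': mode=DATA remaining=4 emitted=1 chunks_done=0
Byte 4 = 'h': mode=DATA remaining=3 emitted=2 chunks_done=0
Byte 5 = 'h': mode=DATA remaining=2 emitted=3 chunks_done=0
Byte 6 = 'u': mode=DATA remaining=1 emitted=4 chunks_done=0
Byte 7 = 'w': mode=DATA_DONE remaining=0 emitted=5 chunks_done=0
Byte 8 = 0x0D: mode=DATA_CR remaining=0 emitted=5 chunks_done=0
Byte 9 = 0x0A: mode=SIZE remaining=0 emitted=5 chunks_done=1
Byte 10 = '6': mode=SIZE remaining=0 emitted=5 chunks_done=1
Byte 11 = 0x0D: mode=SIZE_CR remaining=0 emitted=5 chunks_done=1
Byte 12 = 0x0A: mode=DATA remaining=6 emitted=5 chunks_done=1
Byte 13 = 'z': mode=DATA remaining=5 emitted=6 chunks_done=1

Answer: DATA 5 6 1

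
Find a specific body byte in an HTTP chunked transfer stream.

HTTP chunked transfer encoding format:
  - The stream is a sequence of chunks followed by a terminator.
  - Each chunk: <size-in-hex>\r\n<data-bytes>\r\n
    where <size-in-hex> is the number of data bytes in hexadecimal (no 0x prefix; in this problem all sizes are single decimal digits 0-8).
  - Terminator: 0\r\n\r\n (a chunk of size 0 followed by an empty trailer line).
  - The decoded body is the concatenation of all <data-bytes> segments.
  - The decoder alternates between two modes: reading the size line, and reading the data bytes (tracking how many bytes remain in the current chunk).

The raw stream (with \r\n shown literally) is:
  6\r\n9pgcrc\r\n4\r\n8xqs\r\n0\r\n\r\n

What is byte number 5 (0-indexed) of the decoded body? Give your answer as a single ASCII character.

Chunk 1: stream[0..1]='6' size=0x6=6, data at stream[3..9]='9pgcrc' -> body[0..6], body so far='9pgcrc'
Chunk 2: stream[11..12]='4' size=0x4=4, data at stream[14..18]='8xqs' -> body[6..10], body so far='9pgcrc8xqs'
Chunk 3: stream[20..21]='0' size=0 (terminator). Final body='9pgcrc8xqs' (10 bytes)
Body byte 5 = 'c'

Answer: c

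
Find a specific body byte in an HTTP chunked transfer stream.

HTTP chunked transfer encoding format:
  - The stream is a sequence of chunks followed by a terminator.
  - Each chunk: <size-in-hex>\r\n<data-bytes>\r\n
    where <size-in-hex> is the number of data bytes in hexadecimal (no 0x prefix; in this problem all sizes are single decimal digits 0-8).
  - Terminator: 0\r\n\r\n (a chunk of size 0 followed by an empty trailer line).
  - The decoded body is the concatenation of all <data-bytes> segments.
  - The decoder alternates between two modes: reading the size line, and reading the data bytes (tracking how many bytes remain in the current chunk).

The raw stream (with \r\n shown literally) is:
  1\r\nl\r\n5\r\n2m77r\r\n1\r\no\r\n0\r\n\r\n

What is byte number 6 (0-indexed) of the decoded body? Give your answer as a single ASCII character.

Chunk 1: stream[0..1]='1' size=0x1=1, data at stream[3..4]='l' -> body[0..1], body so far='l'
Chunk 2: stream[6..7]='5' size=0x5=5, data at stream[9..14]='2m77r' -> body[1..6], body so far='l2m77r'
Chunk 3: stream[16..17]='1' size=0x1=1, data at stream[19..20]='o' -> body[6..7], body so far='l2m77ro'
Chunk 4: stream[22..23]='0' size=0 (terminator). Final body='l2m77ro' (7 bytes)
Body byte 6 = 'o'

Answer: o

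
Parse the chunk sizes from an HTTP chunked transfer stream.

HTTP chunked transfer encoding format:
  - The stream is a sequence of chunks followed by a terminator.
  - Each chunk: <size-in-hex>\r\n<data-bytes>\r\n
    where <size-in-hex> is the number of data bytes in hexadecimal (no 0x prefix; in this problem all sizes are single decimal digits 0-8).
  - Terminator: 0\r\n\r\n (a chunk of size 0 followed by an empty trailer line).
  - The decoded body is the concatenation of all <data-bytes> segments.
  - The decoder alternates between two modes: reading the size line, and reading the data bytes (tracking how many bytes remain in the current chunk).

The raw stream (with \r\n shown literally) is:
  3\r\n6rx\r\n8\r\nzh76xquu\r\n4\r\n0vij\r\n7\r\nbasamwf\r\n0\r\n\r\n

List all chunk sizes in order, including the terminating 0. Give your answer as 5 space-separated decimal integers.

Chunk 1: stream[0..1]='3' size=0x3=3, data at stream[3..6]='6rx' -> body[0..3], body so far='6rx'
Chunk 2: stream[8..9]='8' size=0x8=8, data at stream[11..19]='zh76xquu' -> body[3..11], body so far='6rxzh76xquu'
Chunk 3: stream[21..22]='4' size=0x4=4, data at stream[24..28]='0vij' -> body[11..15], body so far='6rxzh76xquu0vij'
Chunk 4: stream[30..31]='7' size=0x7=7, data at stream[33..40]='basamwf' -> body[15..22], body so far='6rxzh76xquu0vijbasamwf'
Chunk 5: stream[42..43]='0' size=0 (terminator). Final body='6rxzh76xquu0vijbasamwf' (22 bytes)

Answer: 3 8 4 7 0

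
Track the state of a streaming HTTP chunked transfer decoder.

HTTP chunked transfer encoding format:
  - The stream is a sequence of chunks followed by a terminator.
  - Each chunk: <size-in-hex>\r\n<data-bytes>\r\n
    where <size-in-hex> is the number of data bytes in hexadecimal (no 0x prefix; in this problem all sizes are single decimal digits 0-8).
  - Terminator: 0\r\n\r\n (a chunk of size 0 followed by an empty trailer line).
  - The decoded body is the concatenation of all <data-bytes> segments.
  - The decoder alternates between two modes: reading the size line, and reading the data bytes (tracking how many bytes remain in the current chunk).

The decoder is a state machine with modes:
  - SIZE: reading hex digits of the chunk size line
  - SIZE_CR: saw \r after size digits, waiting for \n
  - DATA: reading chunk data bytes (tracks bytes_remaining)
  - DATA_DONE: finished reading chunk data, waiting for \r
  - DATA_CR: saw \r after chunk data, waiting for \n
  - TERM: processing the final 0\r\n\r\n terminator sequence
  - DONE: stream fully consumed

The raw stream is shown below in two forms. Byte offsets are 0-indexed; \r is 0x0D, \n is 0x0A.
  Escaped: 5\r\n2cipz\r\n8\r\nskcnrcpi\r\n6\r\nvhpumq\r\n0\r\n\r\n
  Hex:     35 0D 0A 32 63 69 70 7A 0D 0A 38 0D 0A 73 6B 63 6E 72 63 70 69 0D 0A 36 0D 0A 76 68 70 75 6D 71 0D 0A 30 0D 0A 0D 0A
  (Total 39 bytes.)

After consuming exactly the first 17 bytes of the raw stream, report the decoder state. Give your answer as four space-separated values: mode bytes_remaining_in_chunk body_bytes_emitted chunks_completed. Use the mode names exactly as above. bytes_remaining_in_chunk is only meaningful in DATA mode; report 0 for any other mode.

Answer: DATA 4 9 1

Derivation:
Byte 0 = '5': mode=SIZE remaining=0 emitted=0 chunks_done=0
Byte 1 = 0x0D: mode=SIZE_CR remaining=0 emitted=0 chunks_done=0
Byte 2 = 0x0A: mode=DATA remaining=5 emitted=0 chunks_done=0
Byte 3 = '2': mode=DATA remaining=4 emitted=1 chunks_done=0
Byte 4 = 'c': mode=DATA remaining=3 emitted=2 chunks_done=0
Byte 5 = 'i': mode=DATA remaining=2 emitted=3 chunks_done=0
Byte 6 = 'p': mode=DATA remaining=1 emitted=4 chunks_done=0
Byte 7 = 'z': mode=DATA_DONE remaining=0 emitted=5 chunks_done=0
Byte 8 = 0x0D: mode=DATA_CR remaining=0 emitted=5 chunks_done=0
Byte 9 = 0x0A: mode=SIZE remaining=0 emitted=5 chunks_done=1
Byte 10 = '8': mode=SIZE remaining=0 emitted=5 chunks_done=1
Byte 11 = 0x0D: mode=SIZE_CR remaining=0 emitted=5 chunks_done=1
Byte 12 = 0x0A: mode=DATA remaining=8 emitted=5 chunks_done=1
Byte 13 = 's': mode=DATA remaining=7 emitted=6 chunks_done=1
Byte 14 = 'k': mode=DATA remaining=6 emitted=7 chunks_done=1
Byte 15 = 'c': mode=DATA remaining=5 emitted=8 chunks_done=1
Byte 16 = 'n': mode=DATA remaining=4 emitted=9 chunks_done=1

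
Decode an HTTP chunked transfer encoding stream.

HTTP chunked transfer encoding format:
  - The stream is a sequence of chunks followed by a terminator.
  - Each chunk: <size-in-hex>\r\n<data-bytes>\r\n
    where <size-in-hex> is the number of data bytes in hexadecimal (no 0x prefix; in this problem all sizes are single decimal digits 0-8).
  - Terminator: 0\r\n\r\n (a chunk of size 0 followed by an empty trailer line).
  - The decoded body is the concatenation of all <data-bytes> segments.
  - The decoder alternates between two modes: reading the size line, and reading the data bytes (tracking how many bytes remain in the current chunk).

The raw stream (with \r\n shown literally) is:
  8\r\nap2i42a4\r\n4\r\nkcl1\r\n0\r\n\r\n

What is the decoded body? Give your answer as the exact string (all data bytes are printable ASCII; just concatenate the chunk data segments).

Chunk 1: stream[0..1]='8' size=0x8=8, data at stream[3..11]='ap2i42a4' -> body[0..8], body so far='ap2i42a4'
Chunk 2: stream[13..14]='4' size=0x4=4, data at stream[16..20]='kcl1' -> body[8..12], body so far='ap2i42a4kcl1'
Chunk 3: stream[22..23]='0' size=0 (terminator). Final body='ap2i42a4kcl1' (12 bytes)

Answer: ap2i42a4kcl1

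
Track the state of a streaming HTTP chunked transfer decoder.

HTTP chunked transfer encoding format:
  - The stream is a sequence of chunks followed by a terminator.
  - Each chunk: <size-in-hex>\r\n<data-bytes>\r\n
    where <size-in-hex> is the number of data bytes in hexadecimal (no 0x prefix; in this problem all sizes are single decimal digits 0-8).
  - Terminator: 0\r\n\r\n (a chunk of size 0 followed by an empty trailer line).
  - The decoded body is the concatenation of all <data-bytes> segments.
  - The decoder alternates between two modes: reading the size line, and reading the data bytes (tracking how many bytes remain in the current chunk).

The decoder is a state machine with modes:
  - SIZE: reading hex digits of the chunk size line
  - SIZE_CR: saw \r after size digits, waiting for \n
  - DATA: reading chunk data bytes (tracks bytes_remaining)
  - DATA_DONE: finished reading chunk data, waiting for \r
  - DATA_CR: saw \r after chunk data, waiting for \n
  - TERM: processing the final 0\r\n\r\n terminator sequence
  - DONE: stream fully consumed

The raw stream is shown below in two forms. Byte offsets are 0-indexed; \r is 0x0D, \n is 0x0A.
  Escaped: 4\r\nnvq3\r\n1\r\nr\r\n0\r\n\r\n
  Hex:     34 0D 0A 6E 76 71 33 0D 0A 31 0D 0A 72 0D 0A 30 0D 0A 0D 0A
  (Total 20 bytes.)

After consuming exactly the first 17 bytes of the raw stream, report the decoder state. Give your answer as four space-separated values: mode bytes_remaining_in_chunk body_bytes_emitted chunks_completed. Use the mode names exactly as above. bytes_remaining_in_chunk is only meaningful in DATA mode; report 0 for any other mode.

Byte 0 = '4': mode=SIZE remaining=0 emitted=0 chunks_done=0
Byte 1 = 0x0D: mode=SIZE_CR remaining=0 emitted=0 chunks_done=0
Byte 2 = 0x0A: mode=DATA remaining=4 emitted=0 chunks_done=0
Byte 3 = 'n': mode=DATA remaining=3 emitted=1 chunks_done=0
Byte 4 = 'v': mode=DATA remaining=2 emitted=2 chunks_done=0
Byte 5 = 'q': mode=DATA remaining=1 emitted=3 chunks_done=0
Byte 6 = '3': mode=DATA_DONE remaining=0 emitted=4 chunks_done=0
Byte 7 = 0x0D: mode=DATA_CR remaining=0 emitted=4 chunks_done=0
Byte 8 = 0x0A: mode=SIZE remaining=0 emitted=4 chunks_done=1
Byte 9 = '1': mode=SIZE remaining=0 emitted=4 chunks_done=1
Byte 10 = 0x0D: mode=SIZE_CR remaining=0 emitted=4 chunks_done=1
Byte 11 = 0x0A: mode=DATA remaining=1 emitted=4 chunks_done=1
Byte 12 = 'r': mode=DATA_DONE remaining=0 emitted=5 chunks_done=1
Byte 13 = 0x0D: mode=DATA_CR remaining=0 emitted=5 chunks_done=1
Byte 14 = 0x0A: mode=SIZE remaining=0 emitted=5 chunks_done=2
Byte 15 = '0': mode=SIZE remaining=0 emitted=5 chunks_done=2
Byte 16 = 0x0D: mode=SIZE_CR remaining=0 emitted=5 chunks_done=2

Answer: SIZE_CR 0 5 2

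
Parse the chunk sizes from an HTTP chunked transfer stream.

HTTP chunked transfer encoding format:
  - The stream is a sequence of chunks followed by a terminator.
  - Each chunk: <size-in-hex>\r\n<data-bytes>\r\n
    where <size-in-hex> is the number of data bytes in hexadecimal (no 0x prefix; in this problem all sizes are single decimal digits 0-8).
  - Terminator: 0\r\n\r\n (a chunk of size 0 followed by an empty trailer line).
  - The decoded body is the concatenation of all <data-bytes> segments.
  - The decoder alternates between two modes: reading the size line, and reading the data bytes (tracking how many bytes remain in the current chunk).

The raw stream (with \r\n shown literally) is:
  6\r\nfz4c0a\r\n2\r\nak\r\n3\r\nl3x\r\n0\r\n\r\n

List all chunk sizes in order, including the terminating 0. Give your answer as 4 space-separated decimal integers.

Chunk 1: stream[0..1]='6' size=0x6=6, data at stream[3..9]='fz4c0a' -> body[0..6], body so far='fz4c0a'
Chunk 2: stream[11..12]='2' size=0x2=2, data at stream[14..16]='ak' -> body[6..8], body so far='fz4c0aak'
Chunk 3: stream[18..19]='3' size=0x3=3, data at stream[21..24]='l3x' -> body[8..11], body so far='fz4c0aakl3x'
Chunk 4: stream[26..27]='0' size=0 (terminator). Final body='fz4c0aakl3x' (11 bytes)

Answer: 6 2 3 0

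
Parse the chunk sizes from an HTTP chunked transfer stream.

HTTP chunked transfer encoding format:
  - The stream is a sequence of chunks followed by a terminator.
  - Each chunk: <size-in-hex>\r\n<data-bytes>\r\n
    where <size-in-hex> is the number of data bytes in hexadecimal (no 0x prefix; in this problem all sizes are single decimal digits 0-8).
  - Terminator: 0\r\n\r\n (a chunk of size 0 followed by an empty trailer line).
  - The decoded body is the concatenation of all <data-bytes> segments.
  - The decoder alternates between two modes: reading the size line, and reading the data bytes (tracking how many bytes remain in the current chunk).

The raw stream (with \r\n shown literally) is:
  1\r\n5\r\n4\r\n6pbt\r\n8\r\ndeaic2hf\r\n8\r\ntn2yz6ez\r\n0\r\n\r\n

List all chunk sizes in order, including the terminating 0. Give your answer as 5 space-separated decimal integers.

Chunk 1: stream[0..1]='1' size=0x1=1, data at stream[3..4]='5' -> body[0..1], body so far='5'
Chunk 2: stream[6..7]='4' size=0x4=4, data at stream[9..13]='6pbt' -> body[1..5], body so far='56pbt'
Chunk 3: stream[15..16]='8' size=0x8=8, data at stream[18..26]='deaic2hf' -> body[5..13], body so far='56pbtdeaic2hf'
Chunk 4: stream[28..29]='8' size=0x8=8, data at stream[31..39]='tn2yz6ez' -> body[13..21], body so far='56pbtdeaic2hftn2yz6ez'
Chunk 5: stream[41..42]='0' size=0 (terminator). Final body='56pbtdeaic2hftn2yz6ez' (21 bytes)

Answer: 1 4 8 8 0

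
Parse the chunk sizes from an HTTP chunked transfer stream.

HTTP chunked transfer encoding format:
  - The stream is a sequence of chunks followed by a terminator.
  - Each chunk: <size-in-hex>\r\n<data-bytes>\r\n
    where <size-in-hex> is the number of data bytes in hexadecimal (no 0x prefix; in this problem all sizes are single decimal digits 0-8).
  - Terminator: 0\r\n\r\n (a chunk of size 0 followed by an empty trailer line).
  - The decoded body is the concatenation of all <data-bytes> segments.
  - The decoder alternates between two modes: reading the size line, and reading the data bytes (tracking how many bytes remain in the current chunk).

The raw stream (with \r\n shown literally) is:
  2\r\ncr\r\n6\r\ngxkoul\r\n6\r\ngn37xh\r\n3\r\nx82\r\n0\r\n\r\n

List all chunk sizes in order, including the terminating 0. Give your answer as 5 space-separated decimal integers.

Answer: 2 6 6 3 0

Derivation:
Chunk 1: stream[0..1]='2' size=0x2=2, data at stream[3..5]='cr' -> body[0..2], body so far='cr'
Chunk 2: stream[7..8]='6' size=0x6=6, data at stream[10..16]='gxkoul' -> body[2..8], body so far='crgxkoul'
Chunk 3: stream[18..19]='6' size=0x6=6, data at stream[21..27]='gn37xh' -> body[8..14], body so far='crgxkoulgn37xh'
Chunk 4: stream[29..30]='3' size=0x3=3, data at stream[32..35]='x82' -> body[14..17], body so far='crgxkoulgn37xhx82'
Chunk 5: stream[37..38]='0' size=0 (terminator). Final body='crgxkoulgn37xhx82' (17 bytes)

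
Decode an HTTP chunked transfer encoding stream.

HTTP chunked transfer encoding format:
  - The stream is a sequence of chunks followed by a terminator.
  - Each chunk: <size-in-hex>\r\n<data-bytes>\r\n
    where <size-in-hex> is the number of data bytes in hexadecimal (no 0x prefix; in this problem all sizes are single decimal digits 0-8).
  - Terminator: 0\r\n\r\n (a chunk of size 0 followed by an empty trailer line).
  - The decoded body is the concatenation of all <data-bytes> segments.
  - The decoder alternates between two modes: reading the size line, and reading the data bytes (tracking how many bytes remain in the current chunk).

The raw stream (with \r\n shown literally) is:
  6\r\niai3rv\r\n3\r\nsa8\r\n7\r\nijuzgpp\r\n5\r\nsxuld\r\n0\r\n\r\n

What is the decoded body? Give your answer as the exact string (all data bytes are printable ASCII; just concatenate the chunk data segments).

Chunk 1: stream[0..1]='6' size=0x6=6, data at stream[3..9]='iai3rv' -> body[0..6], body so far='iai3rv'
Chunk 2: stream[11..12]='3' size=0x3=3, data at stream[14..17]='sa8' -> body[6..9], body so far='iai3rvsa8'
Chunk 3: stream[19..20]='7' size=0x7=7, data at stream[22..29]='ijuzgpp' -> body[9..16], body so far='iai3rvsa8ijuzgpp'
Chunk 4: stream[31..32]='5' size=0x5=5, data at stream[34..39]='sxuld' -> body[16..21], body so far='iai3rvsa8ijuzgppsxuld'
Chunk 5: stream[41..42]='0' size=0 (terminator). Final body='iai3rvsa8ijuzgppsxuld' (21 bytes)

Answer: iai3rvsa8ijuzgppsxuld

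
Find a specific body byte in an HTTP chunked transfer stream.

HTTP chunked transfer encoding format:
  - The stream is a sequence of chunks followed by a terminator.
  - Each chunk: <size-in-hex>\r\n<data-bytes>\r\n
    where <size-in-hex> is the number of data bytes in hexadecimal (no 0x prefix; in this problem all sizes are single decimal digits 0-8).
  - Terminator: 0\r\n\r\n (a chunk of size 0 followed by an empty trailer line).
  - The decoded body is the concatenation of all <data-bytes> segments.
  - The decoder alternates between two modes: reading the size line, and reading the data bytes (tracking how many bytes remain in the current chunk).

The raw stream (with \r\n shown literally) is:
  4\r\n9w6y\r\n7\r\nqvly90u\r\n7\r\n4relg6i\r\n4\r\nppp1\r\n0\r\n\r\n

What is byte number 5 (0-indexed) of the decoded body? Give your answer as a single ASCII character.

Chunk 1: stream[0..1]='4' size=0x4=4, data at stream[3..7]='9w6y' -> body[0..4], body so far='9w6y'
Chunk 2: stream[9..10]='7' size=0x7=7, data at stream[12..19]='qvly90u' -> body[4..11], body so far='9w6yqvly90u'
Chunk 3: stream[21..22]='7' size=0x7=7, data at stream[24..31]='4relg6i' -> body[11..18], body so far='9w6yqvly90u4relg6i'
Chunk 4: stream[33..34]='4' size=0x4=4, data at stream[36..40]='ppp1' -> body[18..22], body so far='9w6yqvly90u4relg6ippp1'
Chunk 5: stream[42..43]='0' size=0 (terminator). Final body='9w6yqvly90u4relg6ippp1' (22 bytes)
Body byte 5 = 'v'

Answer: v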